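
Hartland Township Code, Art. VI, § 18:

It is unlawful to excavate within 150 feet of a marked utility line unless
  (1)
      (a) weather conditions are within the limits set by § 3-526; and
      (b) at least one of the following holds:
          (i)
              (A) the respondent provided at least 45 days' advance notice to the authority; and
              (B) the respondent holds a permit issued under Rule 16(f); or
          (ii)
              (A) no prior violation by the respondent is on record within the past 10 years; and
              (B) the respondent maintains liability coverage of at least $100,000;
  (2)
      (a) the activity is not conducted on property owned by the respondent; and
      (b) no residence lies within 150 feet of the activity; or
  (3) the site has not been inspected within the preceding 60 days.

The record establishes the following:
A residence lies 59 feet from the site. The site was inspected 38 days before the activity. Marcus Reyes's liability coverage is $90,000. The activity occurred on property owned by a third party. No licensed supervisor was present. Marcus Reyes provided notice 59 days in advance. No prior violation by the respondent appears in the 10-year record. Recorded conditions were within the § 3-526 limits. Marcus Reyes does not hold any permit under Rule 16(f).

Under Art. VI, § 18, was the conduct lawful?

No — unlawful.

(a) weather ok — holds.
(A) ≥45 days' notice — satisfied.
(B) holds permit — not satisfied.
(i): T AND F → false.
(A) no prior violation — satisfied.
(B) coverage ≥ $100,000 — not satisfied.
(ii): T AND F → false.
(b) = F OR F = false.
So (1) is not satisfied (T AND F).
(a) not (own property) — satisfied.
(b) no residence in 150 ft — fails.
(2): T AND F → false.
(3) not (site inspected) — fails.
Overall = F OR F OR F = false.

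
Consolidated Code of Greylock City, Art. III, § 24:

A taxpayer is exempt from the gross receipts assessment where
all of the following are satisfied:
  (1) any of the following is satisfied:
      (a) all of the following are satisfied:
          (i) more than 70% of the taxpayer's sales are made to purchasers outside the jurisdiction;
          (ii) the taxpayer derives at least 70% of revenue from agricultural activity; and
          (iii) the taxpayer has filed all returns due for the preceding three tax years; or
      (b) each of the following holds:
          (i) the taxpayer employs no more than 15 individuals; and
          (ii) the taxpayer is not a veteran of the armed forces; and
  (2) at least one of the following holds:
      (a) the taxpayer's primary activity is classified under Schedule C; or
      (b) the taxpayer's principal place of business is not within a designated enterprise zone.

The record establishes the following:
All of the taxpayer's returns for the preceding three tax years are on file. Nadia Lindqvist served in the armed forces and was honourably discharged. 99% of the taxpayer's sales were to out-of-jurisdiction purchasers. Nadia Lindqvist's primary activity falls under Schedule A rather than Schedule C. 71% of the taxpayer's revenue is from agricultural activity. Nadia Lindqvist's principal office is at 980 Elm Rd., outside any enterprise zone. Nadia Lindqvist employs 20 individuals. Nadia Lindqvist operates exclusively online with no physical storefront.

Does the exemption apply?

Yes — exempt.

(i) >70% out-of-jur. sales — holds.
(ii) ≥70% agricultural — satisfied.
(iii) returns current — met.
(a) = T AND T AND T = true.
(i) ≤ 15 employees — not met.
(ii) not (veteran) — not met.
(b) = F AND F = false.
(1): T OR F → true.
(a) Schedule C activity — not met.
(b) not (in enterprise zone) — holds.
(2): F OR T → true.
So Overall is satisfied (T AND T).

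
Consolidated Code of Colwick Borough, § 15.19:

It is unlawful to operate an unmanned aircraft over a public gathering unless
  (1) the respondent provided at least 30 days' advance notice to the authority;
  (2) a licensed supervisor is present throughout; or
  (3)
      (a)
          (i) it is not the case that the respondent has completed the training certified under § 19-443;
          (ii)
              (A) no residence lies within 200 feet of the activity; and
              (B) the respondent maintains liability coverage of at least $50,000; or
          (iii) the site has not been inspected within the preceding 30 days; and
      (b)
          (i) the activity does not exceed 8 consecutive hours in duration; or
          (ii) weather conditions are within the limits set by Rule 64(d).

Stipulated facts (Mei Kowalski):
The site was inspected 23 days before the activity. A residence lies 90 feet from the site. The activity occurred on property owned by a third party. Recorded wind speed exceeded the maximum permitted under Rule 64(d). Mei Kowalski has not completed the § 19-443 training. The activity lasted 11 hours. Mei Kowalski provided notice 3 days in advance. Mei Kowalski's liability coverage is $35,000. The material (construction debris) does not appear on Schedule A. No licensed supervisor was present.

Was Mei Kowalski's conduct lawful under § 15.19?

(1) ≥30 days' notice — not met.
(2) supervisor present — fails.
(i) not (training certified) — met.
(A) no residence in 200 ft — not met.
(B) coverage ≥ $50,000 — fails.
So (ii) is not satisfied (F AND F).
(iii) not (site inspected) — fails.
So (a) is satisfied (T OR F OR F).
(i) ≤ 8 hrs duration — fails.
(ii) weather ok — not met.
So (b) is not satisfied (F OR F).
So (3) is not satisfied (T AND F).
Overall = F OR F OR F = false.

No — unlawful.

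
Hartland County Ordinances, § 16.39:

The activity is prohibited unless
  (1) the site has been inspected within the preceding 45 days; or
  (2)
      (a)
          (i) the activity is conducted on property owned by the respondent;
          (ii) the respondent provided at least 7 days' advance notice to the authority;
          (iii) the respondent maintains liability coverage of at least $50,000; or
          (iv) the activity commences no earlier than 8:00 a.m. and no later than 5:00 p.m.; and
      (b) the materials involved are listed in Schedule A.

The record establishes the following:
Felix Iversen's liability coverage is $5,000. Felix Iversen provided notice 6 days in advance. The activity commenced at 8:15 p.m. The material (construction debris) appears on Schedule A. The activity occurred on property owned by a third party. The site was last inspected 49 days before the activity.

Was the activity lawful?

(1) site inspected — not satisfied.
(i) own property — fails.
(ii) ≥7 days' notice — not satisfied.
(iii) coverage ≥ $50,000 — fails.
(iv) start within hours — not satisfied.
(a) = F OR F OR F OR F = false.
(b) Schedule A material — met.
So (2) is not satisfied (F AND T).
Overall = F OR F = false.

No — unlawful.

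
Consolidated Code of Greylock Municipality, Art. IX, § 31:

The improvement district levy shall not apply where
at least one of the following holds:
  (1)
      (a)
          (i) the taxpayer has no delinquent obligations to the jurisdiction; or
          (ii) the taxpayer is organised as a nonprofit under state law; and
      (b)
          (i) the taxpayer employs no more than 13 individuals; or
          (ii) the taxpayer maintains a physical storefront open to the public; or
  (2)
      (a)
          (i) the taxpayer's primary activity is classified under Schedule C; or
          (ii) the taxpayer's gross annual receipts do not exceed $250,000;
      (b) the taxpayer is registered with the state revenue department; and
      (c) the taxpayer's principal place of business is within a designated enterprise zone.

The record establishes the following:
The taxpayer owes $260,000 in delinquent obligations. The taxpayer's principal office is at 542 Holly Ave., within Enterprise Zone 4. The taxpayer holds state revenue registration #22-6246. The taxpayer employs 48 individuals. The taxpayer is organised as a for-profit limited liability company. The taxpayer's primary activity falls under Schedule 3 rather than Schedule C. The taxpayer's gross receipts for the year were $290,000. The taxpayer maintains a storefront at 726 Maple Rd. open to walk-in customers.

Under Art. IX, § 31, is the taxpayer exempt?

(i) no delinquency — not met.
(ii) nonprofit — not satisfied.
(a): F OR F → false.
(i) ≤ 13 employees — not satisfied.
(ii) has storefront — met.
(b): F OR T → true.
(1) = F AND T = false.
(i) Schedule C activity — not satisfied.
(ii) receipts ≤ $250,000 — not satisfied.
(a) = F OR F = false.
(b) state-registered — holds.
(c) in enterprise zone — satisfied.
So (2) is not satisfied (F AND T AND T).
Overall: F OR F → false.

No — not exempt.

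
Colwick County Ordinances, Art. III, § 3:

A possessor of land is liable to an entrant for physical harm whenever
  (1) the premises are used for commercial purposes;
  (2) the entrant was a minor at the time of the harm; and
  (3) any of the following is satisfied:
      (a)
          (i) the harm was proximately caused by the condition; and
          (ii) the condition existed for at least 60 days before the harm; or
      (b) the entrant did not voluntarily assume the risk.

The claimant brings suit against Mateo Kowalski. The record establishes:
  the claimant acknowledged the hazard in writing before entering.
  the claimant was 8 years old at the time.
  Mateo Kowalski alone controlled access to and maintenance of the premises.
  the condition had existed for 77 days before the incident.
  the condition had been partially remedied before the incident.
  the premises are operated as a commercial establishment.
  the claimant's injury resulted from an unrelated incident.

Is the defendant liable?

(1) commercial use — holds.
(2) entrant a minor — holds.
(i) proximate cause — not met.
(ii) condition ≥60 days old — holds.
(a): F AND T → false.
(b) no assumed risk — not met.
(3) = F OR F = false.
So Overall is not satisfied (T AND T AND F).

No — not liable.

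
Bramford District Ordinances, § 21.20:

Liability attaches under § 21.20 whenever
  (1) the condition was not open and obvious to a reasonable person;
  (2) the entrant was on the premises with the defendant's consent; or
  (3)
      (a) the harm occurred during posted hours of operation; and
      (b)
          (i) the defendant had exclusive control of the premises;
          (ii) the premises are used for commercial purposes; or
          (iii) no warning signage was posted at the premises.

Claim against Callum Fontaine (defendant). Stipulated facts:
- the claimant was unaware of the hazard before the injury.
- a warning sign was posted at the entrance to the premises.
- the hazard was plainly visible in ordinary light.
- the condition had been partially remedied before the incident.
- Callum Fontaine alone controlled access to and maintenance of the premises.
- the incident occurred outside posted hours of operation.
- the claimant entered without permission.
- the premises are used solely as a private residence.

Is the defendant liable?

No — not liable.

(1) not open/obvious — not satisfied.
(2) consent to enter — not met.
(a) during posted hours — not met.
(i) exclusive control — satisfied.
(ii) commercial use — not satisfied.
(iii) no signage posted — fails.
(b) = T OR F OR F = true.
(3): F AND T → false.
Overall: F OR F OR F → false.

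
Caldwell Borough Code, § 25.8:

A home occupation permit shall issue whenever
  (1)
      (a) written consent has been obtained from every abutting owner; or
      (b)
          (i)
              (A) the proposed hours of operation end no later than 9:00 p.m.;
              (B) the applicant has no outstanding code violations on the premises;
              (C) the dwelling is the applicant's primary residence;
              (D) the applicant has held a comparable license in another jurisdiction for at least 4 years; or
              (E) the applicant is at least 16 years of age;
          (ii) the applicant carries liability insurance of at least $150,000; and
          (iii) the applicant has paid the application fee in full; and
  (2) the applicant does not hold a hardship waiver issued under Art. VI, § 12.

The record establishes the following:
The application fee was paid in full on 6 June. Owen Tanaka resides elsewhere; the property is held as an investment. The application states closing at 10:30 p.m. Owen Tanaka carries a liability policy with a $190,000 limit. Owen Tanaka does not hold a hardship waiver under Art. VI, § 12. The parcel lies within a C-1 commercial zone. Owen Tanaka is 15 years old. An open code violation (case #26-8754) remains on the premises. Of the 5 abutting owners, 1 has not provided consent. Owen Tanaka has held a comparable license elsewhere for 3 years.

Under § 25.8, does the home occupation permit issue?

No — denied.

(a) all abutters consent — not met.
(A) closes by 9 p.m. — not satisfied.
(B) no code violations — fails.
(C) primary residence — not met.
(D) prior license ≥ 4 yr — not satisfied.
(E) age ≥ 16 — fails.
(i) = F OR F OR F OR F OR F = false.
(ii) insurance ≥ $150,000 — satisfied.
(iii) fee paid — met.
(b) = F AND T AND T = false.
(1): F OR F → false.
(2) not (hardship waiver) — met.
So Overall is not satisfied (F AND T).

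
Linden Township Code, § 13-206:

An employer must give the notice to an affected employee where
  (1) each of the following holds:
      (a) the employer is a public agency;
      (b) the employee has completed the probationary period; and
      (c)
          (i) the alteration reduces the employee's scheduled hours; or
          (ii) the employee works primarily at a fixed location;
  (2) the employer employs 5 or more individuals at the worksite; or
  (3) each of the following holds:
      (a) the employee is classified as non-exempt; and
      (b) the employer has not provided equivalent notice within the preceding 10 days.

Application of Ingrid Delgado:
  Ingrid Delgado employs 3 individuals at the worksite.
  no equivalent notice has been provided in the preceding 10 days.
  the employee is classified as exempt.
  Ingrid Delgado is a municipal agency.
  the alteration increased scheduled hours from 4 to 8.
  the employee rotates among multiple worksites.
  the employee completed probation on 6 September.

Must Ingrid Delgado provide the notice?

No — not required.

(a) public agency — satisfied.
(b) past probation — met.
(i) hours reduced — fails.
(ii) fixed location — not met.
So (c) is not satisfied (F OR F).
(1) = T AND T AND F = false.
(2) ≥ 5 at site — fails.
(a) non-exempt — fails.
(b) no recent notice — satisfied.
So (3) is not satisfied (F AND T).
So Overall is not satisfied (F OR F OR F).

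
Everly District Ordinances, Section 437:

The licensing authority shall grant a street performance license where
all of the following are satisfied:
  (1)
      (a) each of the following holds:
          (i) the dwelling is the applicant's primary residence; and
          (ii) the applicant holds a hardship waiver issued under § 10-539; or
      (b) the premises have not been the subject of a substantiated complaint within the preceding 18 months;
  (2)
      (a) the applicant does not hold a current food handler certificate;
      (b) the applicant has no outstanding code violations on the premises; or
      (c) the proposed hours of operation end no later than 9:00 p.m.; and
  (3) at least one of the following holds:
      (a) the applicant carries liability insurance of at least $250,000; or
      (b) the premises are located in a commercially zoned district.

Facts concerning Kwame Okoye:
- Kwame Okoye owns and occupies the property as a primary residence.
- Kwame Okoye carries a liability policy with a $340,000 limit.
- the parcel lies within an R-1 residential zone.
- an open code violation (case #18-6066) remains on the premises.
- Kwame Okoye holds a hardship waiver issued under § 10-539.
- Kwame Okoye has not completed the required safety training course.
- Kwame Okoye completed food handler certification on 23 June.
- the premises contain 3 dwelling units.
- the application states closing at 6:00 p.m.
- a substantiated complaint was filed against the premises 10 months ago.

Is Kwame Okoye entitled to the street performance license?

Yes — granted.

(i) primary residence — met.
(ii) hardship waiver — holds.
(a) = T AND T = true.
(b) no complaint in 18 mo. — not satisfied.
(1) = T OR F = true.
(a) not (food handler cert.) — not satisfied.
(b) no code violations — fails.
(c) closes by 9 p.m. — satisfied.
(2): F OR F OR T → true.
(a) insurance ≥ $250,000 — satisfied.
(b) commercially zoned — not met.
(3) = T OR F = true.
Overall = T AND T AND T = true.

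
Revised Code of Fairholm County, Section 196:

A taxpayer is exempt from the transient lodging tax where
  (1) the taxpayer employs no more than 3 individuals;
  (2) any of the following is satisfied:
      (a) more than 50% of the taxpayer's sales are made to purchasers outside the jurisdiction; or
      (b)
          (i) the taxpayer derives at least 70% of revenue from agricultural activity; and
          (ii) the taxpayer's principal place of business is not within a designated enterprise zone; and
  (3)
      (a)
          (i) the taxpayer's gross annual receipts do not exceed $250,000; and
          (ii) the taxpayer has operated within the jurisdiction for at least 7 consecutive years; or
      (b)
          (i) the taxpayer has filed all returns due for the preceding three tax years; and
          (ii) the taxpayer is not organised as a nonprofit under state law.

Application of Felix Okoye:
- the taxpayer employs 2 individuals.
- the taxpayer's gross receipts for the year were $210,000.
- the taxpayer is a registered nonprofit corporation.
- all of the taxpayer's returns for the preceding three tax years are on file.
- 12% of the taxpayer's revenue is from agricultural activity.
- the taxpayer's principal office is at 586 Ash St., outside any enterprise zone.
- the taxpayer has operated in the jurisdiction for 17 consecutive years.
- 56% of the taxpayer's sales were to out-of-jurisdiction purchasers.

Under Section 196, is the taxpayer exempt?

Yes — exempt.

(1) ≤ 3 employees — met.
(a) >50% out-of-jur. sales — met.
(i) ≥70% agricultural — not met.
(ii) not (in enterprise zone) — satisfied.
(b): F AND T → false.
So (2) is satisfied (T OR F).
(i) receipts ≤ $250,000 — holds.
(ii) ≥ 7 yrs in jurisdiction — satisfied.
(a) = T AND T = true.
(i) returns current — satisfied.
(ii) not (nonprofit) — not satisfied.
(b) = T AND F = false.
(3) = T OR F = true.
So Overall is satisfied (T AND T AND T).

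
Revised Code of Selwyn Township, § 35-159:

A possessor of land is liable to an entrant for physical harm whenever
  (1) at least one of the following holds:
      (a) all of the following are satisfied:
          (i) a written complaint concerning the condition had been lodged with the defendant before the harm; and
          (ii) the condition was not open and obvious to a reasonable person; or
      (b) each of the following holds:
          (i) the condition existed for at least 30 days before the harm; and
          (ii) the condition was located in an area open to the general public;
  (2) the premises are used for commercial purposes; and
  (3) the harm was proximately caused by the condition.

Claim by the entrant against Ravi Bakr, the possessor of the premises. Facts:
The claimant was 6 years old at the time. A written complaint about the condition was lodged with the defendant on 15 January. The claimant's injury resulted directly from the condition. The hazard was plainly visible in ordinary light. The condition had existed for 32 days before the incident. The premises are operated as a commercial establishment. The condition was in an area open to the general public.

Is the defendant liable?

Yes — liable.

(i) complaint lodged — holds.
(ii) not open/obvious — not met.
(a) = T AND F = false.
(i) condition ≥30 days old — met.
(ii) public area — satisfied.
So (b) is satisfied (T AND T).
(1): F OR T → true.
(2) commercial use — holds.
(3) proximate cause — met.
Overall: T AND T AND T → true.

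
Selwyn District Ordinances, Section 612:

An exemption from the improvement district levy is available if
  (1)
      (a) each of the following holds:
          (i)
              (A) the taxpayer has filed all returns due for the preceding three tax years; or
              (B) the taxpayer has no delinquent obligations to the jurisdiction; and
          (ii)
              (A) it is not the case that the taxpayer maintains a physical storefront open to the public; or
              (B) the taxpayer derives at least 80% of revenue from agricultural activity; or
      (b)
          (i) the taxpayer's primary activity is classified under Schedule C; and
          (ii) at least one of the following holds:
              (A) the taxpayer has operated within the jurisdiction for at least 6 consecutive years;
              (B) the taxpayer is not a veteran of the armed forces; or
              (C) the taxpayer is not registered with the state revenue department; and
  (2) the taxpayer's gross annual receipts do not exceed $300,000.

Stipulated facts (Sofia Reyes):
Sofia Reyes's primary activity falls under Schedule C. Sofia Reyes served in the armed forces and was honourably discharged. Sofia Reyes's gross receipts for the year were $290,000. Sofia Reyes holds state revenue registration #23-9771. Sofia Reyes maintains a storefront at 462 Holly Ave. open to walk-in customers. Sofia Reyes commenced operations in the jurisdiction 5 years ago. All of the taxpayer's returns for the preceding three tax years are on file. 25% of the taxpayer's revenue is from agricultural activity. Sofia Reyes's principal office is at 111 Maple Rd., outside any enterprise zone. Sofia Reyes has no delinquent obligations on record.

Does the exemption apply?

(A) returns current — satisfied.
(B) no delinquency — satisfied.
So (i) is satisfied (T OR T).
(A) not (has storefront) — fails.
(B) ≥80% agricultural — not met.
(ii) = F OR F = false.
So (a) is not satisfied (T AND F).
(i) Schedule C activity — satisfied.
(A) ≥ 6 yrs in jurisdiction — not met.
(B) not (veteran) — not met.
(C) not (state-registered) — not satisfied.
(ii) = F OR F OR F = false.
So (b) is not satisfied (T AND F).
So (1) is not satisfied (F OR F).
(2) receipts ≤ $300,000 — satisfied.
Overall: F AND T → false.

No — not exempt.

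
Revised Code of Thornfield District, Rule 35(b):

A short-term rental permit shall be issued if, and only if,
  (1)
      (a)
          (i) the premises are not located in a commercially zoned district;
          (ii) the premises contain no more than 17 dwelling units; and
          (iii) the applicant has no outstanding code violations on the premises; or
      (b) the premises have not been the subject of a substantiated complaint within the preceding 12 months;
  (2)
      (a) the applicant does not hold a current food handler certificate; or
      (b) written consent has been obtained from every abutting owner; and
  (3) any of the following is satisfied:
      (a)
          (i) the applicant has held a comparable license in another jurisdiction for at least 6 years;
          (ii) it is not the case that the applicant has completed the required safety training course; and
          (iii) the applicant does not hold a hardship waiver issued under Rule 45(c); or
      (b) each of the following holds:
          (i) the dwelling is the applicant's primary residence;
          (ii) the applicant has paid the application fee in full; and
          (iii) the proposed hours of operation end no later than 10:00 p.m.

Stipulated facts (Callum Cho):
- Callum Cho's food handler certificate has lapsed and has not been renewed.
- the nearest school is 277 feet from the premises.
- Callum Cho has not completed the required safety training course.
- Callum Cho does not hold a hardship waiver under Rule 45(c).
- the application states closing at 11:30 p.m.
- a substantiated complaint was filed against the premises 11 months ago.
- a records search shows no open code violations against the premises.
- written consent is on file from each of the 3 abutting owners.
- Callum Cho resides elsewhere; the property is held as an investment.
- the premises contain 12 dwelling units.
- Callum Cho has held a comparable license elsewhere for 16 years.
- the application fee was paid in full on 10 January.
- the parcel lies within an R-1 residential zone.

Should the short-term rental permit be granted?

Yes — granted.

(i) not (commercially zoned) — met.
(ii) ≤ 17 units — met.
(iii) no code violations — met.
So (a) is satisfied (T AND T AND T).
(b) no complaint in 12 mo. — fails.
So (1) is satisfied (T OR F).
(a) not (food handler cert.) — satisfied.
(b) all abutters consent — holds.
(2) = T OR T = true.
(i) prior license ≥ 6 yr — satisfied.
(ii) not (safety training) — met.
(iii) not (hardship waiver) — satisfied.
(a) = T AND T AND T = true.
(i) primary residence — not met.
(ii) fee paid — holds.
(iii) closes by 10 p.m. — not satisfied.
(b): F AND T AND F → false.
(3) = T OR F = true.
Overall: T AND T AND T → true.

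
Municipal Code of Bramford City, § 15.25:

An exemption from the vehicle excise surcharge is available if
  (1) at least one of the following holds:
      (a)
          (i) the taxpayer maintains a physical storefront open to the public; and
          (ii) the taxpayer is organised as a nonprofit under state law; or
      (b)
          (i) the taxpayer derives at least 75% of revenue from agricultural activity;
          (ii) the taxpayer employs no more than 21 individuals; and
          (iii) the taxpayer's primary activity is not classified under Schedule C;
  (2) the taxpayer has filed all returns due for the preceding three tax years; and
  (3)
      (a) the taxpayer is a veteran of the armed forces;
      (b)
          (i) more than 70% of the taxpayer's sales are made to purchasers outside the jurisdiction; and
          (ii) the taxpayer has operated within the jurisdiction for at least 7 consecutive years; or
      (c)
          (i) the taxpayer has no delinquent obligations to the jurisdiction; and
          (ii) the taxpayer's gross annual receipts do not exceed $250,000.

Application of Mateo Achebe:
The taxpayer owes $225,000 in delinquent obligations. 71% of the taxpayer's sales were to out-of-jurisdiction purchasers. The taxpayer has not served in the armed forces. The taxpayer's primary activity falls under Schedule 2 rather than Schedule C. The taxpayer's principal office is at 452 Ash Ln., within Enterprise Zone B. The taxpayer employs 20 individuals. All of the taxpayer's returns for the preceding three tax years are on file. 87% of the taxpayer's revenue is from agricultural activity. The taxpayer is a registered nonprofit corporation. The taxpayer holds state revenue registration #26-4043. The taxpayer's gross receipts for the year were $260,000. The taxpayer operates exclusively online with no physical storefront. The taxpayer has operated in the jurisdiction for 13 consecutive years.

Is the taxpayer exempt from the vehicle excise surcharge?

(i) has storefront — not satisfied.
(ii) nonprofit — holds.
So (a) is not satisfied (F AND T).
(i) ≥75% agricultural — satisfied.
(ii) ≤ 21 employees — met.
(iii) not (Schedule C activity) — holds.
(b): T AND T AND T → true.
(1): F OR T → true.
(2) returns current — holds.
(a) veteran — not satisfied.
(i) >70% out-of-jur. sales — satisfied.
(ii) ≥ 7 yrs in jurisdiction — satisfied.
So (b) is satisfied (T AND T).
(i) no delinquency — fails.
(ii) receipts ≤ $250,000 — not satisfied.
(c) = F AND F = false.
So (3) is satisfied (F OR T OR F).
Overall = T AND T AND T = true.

Yes — exempt.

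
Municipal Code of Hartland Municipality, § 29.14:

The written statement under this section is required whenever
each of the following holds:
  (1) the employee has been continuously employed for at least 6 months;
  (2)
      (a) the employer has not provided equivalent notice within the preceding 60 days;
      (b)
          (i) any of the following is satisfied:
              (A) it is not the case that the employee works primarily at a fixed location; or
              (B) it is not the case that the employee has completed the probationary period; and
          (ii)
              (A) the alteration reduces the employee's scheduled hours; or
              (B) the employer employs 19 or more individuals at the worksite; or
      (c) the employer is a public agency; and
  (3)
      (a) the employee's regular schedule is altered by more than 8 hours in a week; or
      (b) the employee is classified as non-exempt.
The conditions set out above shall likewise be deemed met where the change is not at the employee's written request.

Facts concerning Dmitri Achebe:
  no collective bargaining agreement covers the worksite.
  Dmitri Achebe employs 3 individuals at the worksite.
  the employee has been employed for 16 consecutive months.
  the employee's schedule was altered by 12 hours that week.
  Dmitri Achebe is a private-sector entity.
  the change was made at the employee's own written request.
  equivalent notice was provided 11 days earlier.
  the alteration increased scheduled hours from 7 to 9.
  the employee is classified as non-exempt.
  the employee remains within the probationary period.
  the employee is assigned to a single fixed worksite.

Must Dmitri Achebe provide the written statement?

No — not required.

(1) tenure ≥ 6 mo. — holds.
(a) no recent notice — not satisfied.
(A) not (fixed location) — not satisfied.
(B) not (past probation) — met.
(i) = F OR T = true.
(A) hours reduced — not met.
(B) ≥ 19 at site — not met.
So (ii) is not satisfied (F OR F).
So (b) is not satisfied (T AND F).
(c) public agency — not satisfied.
(2) = F OR F OR F = false.
(a) schedule shift > 8h — met.
(b) non-exempt — met.
So (3) is satisfied (T OR T).
Overall = T AND F AND T = false.
Exception (not employee-requested) — not satisfied.
Result: main false OR exception false → false.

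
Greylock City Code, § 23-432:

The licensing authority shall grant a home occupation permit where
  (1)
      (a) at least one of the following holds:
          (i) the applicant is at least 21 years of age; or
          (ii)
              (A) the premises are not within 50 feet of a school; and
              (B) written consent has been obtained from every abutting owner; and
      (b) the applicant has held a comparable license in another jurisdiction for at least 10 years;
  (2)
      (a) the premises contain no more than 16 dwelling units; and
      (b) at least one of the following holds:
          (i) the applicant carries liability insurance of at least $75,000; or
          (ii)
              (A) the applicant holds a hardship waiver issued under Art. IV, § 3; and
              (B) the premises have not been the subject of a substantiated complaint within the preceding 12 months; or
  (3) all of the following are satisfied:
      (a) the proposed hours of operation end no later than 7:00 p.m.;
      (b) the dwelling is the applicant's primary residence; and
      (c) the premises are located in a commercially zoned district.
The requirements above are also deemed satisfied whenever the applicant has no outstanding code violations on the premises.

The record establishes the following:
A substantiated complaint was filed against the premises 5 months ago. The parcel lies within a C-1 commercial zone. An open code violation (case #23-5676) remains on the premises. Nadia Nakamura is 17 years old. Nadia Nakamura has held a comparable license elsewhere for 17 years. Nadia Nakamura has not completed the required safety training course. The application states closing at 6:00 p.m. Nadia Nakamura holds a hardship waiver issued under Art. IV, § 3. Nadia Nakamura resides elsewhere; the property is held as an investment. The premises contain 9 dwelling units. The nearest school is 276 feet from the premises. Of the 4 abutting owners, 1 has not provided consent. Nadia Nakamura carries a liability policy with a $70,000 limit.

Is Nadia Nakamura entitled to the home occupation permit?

(i) age ≥ 21 — fails.
(A) ≥50 ft from school — holds.
(B) all abutters consent — fails.
(ii) = T AND F = false.
(a): F OR F → false.
(b) prior license ≥ 10 yr — satisfied.
(1): F AND T → false.
(a) ≤ 16 units — satisfied.
(i) insurance ≥ $75,000 — not satisfied.
(A) hardship waiver — satisfied.
(B) no complaint in 12 mo. — not met.
So (ii) is not satisfied (T AND F).
(b): F OR F → false.
(2) = T AND F = false.
(a) closes by 7 p.m. — holds.
(b) primary residence — not satisfied.
(c) commercially zoned — holds.
So (3) is not satisfied (T AND F AND T).
So Overall is not satisfied (F OR F OR F).
Exception (no code violations) — not satisfied.
Result: main false OR exception false → false.

No — denied.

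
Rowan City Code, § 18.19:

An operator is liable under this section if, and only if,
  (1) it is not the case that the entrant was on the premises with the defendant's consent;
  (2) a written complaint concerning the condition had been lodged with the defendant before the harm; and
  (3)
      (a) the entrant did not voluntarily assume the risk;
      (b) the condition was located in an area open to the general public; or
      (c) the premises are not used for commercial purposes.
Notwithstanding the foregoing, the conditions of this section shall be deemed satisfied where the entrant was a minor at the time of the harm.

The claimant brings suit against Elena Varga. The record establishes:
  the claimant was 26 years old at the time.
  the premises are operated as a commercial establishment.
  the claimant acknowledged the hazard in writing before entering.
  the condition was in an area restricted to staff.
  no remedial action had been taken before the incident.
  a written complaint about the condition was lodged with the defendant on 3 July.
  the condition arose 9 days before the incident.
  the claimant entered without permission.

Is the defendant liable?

No — not liable.

(1) not (consent to enter) — holds.
(2) complaint lodged — satisfied.
(a) no assumed risk — not satisfied.
(b) public area — fails.
(c) not (commercial use) — not met.
(3) = F OR F OR F = false.
Overall = T AND T AND F = false.
Exception (entrant a minor) — not satisfied.
Result: main false OR exception false → false.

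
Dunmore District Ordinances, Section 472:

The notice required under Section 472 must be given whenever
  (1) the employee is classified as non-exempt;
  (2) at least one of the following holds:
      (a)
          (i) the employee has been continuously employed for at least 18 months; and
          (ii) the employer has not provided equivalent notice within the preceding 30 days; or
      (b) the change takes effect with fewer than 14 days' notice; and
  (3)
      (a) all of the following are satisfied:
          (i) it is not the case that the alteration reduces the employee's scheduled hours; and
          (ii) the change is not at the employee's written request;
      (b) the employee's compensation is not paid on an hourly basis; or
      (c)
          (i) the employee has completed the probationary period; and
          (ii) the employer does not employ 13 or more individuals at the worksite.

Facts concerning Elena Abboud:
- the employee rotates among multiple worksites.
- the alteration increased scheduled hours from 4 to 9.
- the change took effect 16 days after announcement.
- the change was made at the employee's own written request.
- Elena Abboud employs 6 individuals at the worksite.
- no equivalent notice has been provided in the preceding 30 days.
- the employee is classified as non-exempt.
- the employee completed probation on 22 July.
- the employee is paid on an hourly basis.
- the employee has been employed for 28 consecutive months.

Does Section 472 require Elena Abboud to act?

(1) non-exempt — met.
(i) tenure ≥ 18 mo. — holds.
(ii) no recent notice — holds.
So (a) is satisfied (T AND T).
(b) < 14 days' notice — not met.
So (2) is satisfied (T OR F).
(i) not (hours reduced) — satisfied.
(ii) not employee-requested — not satisfied.
(a): T AND F → false.
(b) not (hourly-paid) — not met.
(i) past probation — satisfied.
(ii) not (≥ 13 at site) — met.
(c): T AND T → true.
(3): F OR F OR T → true.
So Overall is satisfied (T AND T AND T).

Yes — required.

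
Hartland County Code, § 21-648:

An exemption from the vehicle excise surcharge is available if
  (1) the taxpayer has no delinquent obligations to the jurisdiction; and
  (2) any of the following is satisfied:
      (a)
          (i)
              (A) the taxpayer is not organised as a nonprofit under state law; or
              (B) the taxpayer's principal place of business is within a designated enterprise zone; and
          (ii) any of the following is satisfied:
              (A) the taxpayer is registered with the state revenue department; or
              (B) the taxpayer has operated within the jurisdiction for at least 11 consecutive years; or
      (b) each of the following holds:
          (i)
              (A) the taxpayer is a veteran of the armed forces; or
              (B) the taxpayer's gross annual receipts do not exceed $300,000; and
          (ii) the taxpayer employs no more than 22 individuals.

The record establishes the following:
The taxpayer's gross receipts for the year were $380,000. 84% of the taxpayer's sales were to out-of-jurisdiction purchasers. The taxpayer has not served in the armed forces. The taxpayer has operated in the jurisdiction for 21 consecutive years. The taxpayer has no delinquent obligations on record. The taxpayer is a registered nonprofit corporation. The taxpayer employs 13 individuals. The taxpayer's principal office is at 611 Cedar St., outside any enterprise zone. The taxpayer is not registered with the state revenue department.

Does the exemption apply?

(1) no delinquency — met.
(A) not (nonprofit) — not satisfied.
(B) in enterprise zone — fails.
(i): F OR F → false.
(A) state-registered — fails.
(B) ≥ 11 yrs in jurisdiction — met.
(ii): F OR T → true.
So (a) is not satisfied (F AND T).
(A) veteran — fails.
(B) receipts ≤ $300,000 — not satisfied.
(i) = F OR F = false.
(ii) ≤ 22 employees — met.
(b) = F AND T = false.
(2) = F OR F = false.
Overall = T AND F = false.

No — not exempt.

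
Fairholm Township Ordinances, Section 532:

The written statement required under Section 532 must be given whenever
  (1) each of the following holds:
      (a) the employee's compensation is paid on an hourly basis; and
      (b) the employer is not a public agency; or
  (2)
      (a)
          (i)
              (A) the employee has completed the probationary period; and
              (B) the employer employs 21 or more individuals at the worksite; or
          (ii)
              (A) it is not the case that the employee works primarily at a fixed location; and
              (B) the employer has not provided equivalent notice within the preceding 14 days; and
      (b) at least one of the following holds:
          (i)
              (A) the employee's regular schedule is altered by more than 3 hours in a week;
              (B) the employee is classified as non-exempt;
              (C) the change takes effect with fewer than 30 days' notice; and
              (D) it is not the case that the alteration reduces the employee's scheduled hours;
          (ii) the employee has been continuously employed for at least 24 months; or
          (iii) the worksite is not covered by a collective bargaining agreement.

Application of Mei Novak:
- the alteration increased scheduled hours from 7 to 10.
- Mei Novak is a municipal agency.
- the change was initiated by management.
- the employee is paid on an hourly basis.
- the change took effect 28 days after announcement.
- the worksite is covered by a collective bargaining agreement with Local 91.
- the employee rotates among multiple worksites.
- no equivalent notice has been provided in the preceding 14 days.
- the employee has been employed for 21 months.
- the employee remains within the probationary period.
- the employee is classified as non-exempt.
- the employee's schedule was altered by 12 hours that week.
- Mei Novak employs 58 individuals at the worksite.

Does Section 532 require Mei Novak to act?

Yes — required.

(a) hourly-paid — satisfied.
(b) not (public agency) — not met.
(1): T AND F → false.
(A) past probation — not satisfied.
(B) ≥ 21 at site — satisfied.
(i): F AND T → false.
(A) not (fixed location) — met.
(B) no recent notice — satisfied.
(ii) = T AND T = true.
(a): F OR T → true.
(A) schedule shift > 3h — satisfied.
(B) non-exempt — satisfied.
(C) < 30 days' notice — holds.
(D) not (hours reduced) — met.
(i) = T AND T AND T AND T = true.
(ii) tenure ≥ 24 mo. — not satisfied.
(iii) no CBA — not met.
(b): T OR F OR F → true.
(2) = T AND T = true.
Overall = F OR T = true.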